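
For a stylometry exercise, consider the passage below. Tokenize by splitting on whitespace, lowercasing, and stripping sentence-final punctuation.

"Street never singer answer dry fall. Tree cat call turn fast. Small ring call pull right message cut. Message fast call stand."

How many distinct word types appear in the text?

Distinct types: {answer, call, cat, cut, dry, fall, fast, message, never, pull, right, ring, singer, small, stand, street, tree, turn}
V = 18

18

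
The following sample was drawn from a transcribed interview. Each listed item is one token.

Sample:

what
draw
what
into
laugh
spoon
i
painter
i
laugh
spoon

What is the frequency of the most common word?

2

Frequencies: what:2, laugh:2, spoon:2, i:2, draw:1, into:1, painter:1
Most common: 'what' with frequency 2.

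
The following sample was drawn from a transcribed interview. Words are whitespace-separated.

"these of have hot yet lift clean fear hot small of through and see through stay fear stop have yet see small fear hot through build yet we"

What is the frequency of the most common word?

Frequencies: hot:3, yet:3, fear:3, through:3, of:2, have:2, small:2, see:2, these:1, lift:1, clean:1, and:1, stay:1, stop:1, build:1, we:1
Most common: 'hot' with frequency 3.

3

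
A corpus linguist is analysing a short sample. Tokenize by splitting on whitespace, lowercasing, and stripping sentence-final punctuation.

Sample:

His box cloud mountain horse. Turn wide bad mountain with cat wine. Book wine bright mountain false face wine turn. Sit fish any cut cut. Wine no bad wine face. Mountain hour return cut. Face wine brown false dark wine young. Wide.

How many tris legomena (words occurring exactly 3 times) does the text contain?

2

Frequencies: wine:7, mountain:4, face:3, cut:3, turn:2, wide:2, bad:2, false:2, his:1, box:1, cloud:1, horse:1, with:1, cat:1, book:1, bright:1, sit:1, fish:1, any:1, no:1, … (5 more, each freq 1)
Words with frequency 3: cut, face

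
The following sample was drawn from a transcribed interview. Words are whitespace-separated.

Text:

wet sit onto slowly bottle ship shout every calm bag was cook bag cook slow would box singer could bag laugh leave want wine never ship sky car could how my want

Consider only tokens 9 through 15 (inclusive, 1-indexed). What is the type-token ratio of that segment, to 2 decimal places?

0.71

Segment tokens 9–15: calm, bag, was, cook, bag, cook, slow
Segment N = 7, segment V = 5.
TTR = 5 / 7 = 0.71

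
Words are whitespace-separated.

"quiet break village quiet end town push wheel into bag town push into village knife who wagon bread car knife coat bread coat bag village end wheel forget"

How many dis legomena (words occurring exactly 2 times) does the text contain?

10

Frequencies: village:3, quiet:2, end:2, town:2, push:2, wheel:2, into:2, bag:2, knife:2, bread:2, coat:2, break:1, who:1, wagon:1, car:1, forget:1
Words with frequency 2: bag, bread, coat, end, into, knife, push, quiet, town, wheel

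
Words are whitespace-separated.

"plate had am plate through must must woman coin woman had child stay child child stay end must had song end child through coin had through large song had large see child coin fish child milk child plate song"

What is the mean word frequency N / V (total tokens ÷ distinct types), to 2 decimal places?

2.60

N = 39 tokens, V = 15 types.
Mean frequency = N / V = 39 / 15 = 2.60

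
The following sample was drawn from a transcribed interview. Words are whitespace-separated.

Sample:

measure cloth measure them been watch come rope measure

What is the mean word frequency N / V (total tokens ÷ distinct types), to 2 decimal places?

1.29

N = 9 tokens, V = 7 types.
Mean frequency = N / V = 9 / 7 = 1.29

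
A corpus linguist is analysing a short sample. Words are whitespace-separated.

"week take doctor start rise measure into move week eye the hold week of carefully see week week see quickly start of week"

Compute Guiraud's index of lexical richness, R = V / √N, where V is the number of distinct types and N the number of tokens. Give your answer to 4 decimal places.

3.1277

N = 23, V = 15.
√N = 4.795832
R = 15 / 4.795832 = 3.1277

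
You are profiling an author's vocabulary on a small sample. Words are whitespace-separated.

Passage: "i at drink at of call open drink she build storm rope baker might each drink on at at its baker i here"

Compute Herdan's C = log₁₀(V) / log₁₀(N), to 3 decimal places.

0.884

N = 23, V = 16.
log₁₀(V) = 1.204120, log₁₀(N) = 1.361728
C = 1.204120 / 1.361728 = 0.884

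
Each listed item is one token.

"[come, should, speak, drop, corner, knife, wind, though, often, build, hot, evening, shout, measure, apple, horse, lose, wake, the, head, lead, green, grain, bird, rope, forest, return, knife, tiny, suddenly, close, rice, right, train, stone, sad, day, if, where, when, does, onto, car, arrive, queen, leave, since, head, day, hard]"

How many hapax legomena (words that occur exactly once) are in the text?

Frequencies: knife:2, head:2, day:2, come:1, should:1, speak:1, drop:1, corner:1, wind:1, though:1, often:1, build:1, hot:1, evening:1, shout:1, measure:1, apple:1, horse:1, lose:1, wake:1, … (27 more, each freq 1)
Hapax (freq=1): apple, arrive, bird, build, car, close, come, corner, does, drop, evening, forest, grain, green, hard, horse, hot, if, lead, leave, lose, measure, often, onto, queen, return, rice, right, rope, sad, should, shout, since, speak, stone, suddenly, the, though, tiny, train, wake, when, where, wind

44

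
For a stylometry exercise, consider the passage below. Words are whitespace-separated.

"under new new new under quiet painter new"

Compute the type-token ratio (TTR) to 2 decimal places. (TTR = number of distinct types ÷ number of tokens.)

0.50

N = 8 tokens, V = 4 types.
TTR = V / N = 4 / 8 = 0.50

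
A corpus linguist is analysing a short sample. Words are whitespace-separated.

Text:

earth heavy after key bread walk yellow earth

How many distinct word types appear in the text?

Distinct types: {after, bread, earth, heavy, key, walk, yellow}
V = 7

7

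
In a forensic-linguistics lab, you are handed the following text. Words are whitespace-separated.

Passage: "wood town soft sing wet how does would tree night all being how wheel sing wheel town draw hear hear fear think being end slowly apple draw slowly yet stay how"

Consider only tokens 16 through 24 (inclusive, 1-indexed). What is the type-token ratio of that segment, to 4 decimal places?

Segment tokens 16–24: wheel, town, draw, hear, hear, fear, think, being, end
Segment N = 9, segment V = 8.
TTR = 8 / 9 = 0.8889

0.8889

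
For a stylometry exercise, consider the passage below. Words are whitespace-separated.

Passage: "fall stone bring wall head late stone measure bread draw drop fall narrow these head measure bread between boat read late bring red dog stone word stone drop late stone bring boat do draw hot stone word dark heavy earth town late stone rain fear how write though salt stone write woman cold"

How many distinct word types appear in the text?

32

Distinct types: {between, boat, bread, bring, cold, dark, do, dog, draw, drop, earth, fall, fear, head, heavy, hot, how, late, measure, narrow, rain, read, red, salt, stone, these, though, town, wall, woman, word, write}
V = 32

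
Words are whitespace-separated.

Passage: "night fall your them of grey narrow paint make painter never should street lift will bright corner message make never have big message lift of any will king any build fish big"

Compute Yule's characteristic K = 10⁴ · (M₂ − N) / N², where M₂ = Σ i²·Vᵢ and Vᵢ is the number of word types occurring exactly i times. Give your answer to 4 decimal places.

156.2500

Frequencies: of:2, make:2, never:2, lift:2, will:2, message:2, big:2, any:2, night:1, fall:1, your:1, them:1, grey:1, narrow:1, paint:1, painter:1, should:1, street:1, bright:1, corner:1, … (4 more, each freq 1)
N = 32. Frequency spectrum: V_1=16, V_2=8
M₂ = 1²·16 + 2²·8 = 48
K = 10000 × (48 − 32) / 32² = 156.2500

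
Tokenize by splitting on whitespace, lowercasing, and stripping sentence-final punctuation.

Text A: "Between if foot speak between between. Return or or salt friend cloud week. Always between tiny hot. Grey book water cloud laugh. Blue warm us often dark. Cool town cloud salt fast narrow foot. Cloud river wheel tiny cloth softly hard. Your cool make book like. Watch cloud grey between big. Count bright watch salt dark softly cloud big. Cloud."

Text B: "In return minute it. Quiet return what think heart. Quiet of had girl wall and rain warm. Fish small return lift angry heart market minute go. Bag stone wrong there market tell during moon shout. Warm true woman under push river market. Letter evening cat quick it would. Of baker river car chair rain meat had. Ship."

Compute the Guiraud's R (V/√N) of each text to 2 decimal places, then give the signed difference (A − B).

-0.92

A: V=38, N=60, R=4.91
B: V=44, N=57, R=5.83
Difference = 4.91 − 5.83 = -0.92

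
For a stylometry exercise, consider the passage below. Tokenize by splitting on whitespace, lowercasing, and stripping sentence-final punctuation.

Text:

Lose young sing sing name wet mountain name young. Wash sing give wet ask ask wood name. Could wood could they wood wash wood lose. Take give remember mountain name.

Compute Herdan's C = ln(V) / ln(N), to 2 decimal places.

N = 30, V = 14.
ln(V) = 2.639057, ln(N) = 3.401197
C = 2.639057 / 3.401197 = 0.78

0.78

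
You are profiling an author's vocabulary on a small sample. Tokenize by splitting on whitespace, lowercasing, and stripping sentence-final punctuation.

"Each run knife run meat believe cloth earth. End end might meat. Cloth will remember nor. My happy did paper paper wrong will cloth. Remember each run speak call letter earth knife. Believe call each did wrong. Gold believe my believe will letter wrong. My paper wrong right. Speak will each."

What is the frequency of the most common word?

4

Frequencies: each:4, believe:4, will:4, wrong:4, run:3, cloth:3, my:3, paper:3, knife:2, meat:2, earth:2, end:2, remember:2, did:2, speak:2, call:2, letter:2, might:1, nor:1, happy:1, … (2 more, each freq 1)
Most common: 'each' with frequency 4.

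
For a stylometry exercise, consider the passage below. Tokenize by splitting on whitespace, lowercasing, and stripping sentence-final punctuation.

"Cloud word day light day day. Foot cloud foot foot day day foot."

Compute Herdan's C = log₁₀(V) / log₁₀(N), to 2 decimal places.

N = 13, V = 5.
log₁₀(V) = 0.698970, log₁₀(N) = 1.113943
C = 0.698970 / 1.113943 = 0.63

0.63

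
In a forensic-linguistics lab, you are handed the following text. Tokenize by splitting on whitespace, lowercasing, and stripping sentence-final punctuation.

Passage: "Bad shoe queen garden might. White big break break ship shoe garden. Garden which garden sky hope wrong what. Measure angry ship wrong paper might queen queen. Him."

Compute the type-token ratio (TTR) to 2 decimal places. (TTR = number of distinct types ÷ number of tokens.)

N = 28 tokens, V = 18 types.
TTR = V / N = 18 / 28 = 0.64

0.64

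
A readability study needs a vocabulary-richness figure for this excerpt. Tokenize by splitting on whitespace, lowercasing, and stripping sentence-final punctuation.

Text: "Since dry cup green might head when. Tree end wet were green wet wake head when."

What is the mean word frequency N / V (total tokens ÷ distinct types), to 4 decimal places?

N = 16 tokens, V = 12 types.
Mean frequency = N / V = 16 / 12 = 1.3333

1.3333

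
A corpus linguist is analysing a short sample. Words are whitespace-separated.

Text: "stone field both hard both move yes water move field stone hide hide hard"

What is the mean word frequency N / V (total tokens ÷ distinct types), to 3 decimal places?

N = 14 tokens, V = 8 types.
Mean frequency = N / V = 14 / 8 = 1.750

1.750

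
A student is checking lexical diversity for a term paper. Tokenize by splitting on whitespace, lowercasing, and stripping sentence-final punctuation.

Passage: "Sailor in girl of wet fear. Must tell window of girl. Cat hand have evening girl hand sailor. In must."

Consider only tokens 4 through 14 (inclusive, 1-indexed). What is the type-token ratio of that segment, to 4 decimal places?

0.9091

Segment tokens 4–14: of, wet, fear, must, tell, window, of, girl, cat, hand, have
Segment N = 11, segment V = 10.
TTR = 10 / 11 = 0.9091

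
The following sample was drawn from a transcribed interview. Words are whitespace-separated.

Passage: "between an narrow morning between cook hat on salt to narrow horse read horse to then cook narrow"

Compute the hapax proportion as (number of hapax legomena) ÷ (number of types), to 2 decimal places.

0.58

Frequencies: narrow:3, between:2, cook:2, to:2, horse:2, an:1, morning:1, hat:1, on:1, salt:1, read:1, then:1
Hapax count = 7; type count = 12.
Ratio = 7 / 12 = 0.58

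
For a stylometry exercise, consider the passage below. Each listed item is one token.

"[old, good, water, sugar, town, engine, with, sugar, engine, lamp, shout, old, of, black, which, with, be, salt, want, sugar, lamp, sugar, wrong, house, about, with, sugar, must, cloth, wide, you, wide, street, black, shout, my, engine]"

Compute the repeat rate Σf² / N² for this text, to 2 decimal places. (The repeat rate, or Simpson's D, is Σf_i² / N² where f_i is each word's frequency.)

Frequencies: sugar:5, engine:3, with:3, old:2, lamp:2, shout:2, black:2, wide:2, good:1, water:1, town:1, of:1, which:1, be:1, salt:1, want:1, wrong:1, house:1, about:1, must:1, … (4 more, each freq 1)
Σf² = 79; N² = 1369
Repeat rate = 79 / 1369 = 0.06

0.06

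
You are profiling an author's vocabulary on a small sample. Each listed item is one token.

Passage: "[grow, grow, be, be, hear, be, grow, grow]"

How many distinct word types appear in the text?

Distinct types: {be, grow, hear}
V = 3

3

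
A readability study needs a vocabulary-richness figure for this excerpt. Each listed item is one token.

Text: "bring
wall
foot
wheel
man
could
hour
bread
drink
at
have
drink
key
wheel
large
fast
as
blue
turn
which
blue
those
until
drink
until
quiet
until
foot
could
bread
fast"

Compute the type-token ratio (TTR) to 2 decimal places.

N = 31 tokens, V = 21 types.
TTR = V / N = 21 / 31 = 0.68

0.68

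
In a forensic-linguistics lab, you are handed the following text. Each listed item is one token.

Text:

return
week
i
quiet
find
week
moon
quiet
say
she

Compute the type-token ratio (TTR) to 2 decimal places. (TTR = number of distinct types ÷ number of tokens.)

0.80

N = 10 tokens, V = 8 types.
TTR = V / N = 8 / 10 = 0.80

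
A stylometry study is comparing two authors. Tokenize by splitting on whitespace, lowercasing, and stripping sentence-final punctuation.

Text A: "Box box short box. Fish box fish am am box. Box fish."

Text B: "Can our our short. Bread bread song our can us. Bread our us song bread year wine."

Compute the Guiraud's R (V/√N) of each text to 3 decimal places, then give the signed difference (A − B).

-0.785

A: V=4, N=12, R=1.155
B: V=8, N=17, R=1.940
Difference = 1.155 − 1.940 = -0.785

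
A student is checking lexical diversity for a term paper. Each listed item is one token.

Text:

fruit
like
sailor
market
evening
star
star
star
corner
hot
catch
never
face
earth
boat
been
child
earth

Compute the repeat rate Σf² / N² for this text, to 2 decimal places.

0.08

Frequencies: star:3, earth:2, fruit:1, like:1, sailor:1, market:1, evening:1, corner:1, hot:1, catch:1, never:1, face:1, boat:1, been:1, child:1
Σf² = 26; N² = 324
Repeat rate = 26 / 324 = 0.08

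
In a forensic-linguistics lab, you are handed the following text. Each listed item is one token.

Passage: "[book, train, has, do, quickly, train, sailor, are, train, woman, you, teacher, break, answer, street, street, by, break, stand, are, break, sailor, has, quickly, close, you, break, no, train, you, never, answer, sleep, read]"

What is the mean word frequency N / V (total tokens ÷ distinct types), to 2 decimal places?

N = 34 tokens, V = 20 types.
Mean frequency = N / V = 34 / 20 = 1.70

1.70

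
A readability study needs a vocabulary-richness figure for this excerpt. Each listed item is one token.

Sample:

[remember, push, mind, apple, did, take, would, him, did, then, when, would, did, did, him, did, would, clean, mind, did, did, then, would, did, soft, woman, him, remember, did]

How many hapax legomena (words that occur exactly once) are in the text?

7

Frequencies: did:9, would:4, him:3, remember:2, mind:2, then:2, push:1, apple:1, take:1, when:1, clean:1, soft:1, woman:1
Hapax (freq=1): apple, clean, push, soft, take, when, woman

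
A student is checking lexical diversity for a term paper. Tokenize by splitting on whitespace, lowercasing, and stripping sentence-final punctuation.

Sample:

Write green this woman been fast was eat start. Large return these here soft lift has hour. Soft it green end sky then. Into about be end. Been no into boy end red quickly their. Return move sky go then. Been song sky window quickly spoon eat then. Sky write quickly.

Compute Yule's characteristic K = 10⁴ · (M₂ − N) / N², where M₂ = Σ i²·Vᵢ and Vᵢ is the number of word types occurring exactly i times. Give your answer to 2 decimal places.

184.54

Frequencies: sky:4, been:3, end:3, then:3, quickly:3, write:2, green:2, eat:2, return:2, soft:2, into:2, this:1, woman:1, fast:1, was:1, start:1, large:1, these:1, here:1, lift:1, … (14 more, each freq 1)
N = 51. Frequency spectrum: V_1=23, V_2=6, V_3=4, V_4=1
M₂ = 1²·23 + 2²·6 + 3²·4 + 4²·1 = 99
K = 10000 × (99 − 51) / 51² = 184.54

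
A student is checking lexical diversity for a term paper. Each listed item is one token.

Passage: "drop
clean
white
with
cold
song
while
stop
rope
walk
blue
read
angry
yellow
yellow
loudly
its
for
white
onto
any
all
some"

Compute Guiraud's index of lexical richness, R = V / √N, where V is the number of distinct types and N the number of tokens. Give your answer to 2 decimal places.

4.38

N = 23, V = 21.
√N = 4.795832
R = 21 / 4.795832 = 4.38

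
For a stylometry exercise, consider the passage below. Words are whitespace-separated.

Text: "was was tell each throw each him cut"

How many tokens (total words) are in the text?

Tokens: was, was, tell, each, throw, each, him, cut
N = 8

8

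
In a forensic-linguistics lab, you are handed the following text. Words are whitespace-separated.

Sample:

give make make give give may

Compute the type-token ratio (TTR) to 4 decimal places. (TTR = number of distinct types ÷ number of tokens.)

0.5000

N = 6 tokens, V = 3 types.
TTR = V / N = 3 / 6 = 0.5000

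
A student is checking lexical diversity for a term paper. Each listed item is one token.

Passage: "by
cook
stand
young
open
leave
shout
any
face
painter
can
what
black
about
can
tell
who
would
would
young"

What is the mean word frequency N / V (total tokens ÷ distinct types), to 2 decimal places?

N = 20 tokens, V = 17 types.
Mean frequency = N / V = 20 / 17 = 1.18

1.18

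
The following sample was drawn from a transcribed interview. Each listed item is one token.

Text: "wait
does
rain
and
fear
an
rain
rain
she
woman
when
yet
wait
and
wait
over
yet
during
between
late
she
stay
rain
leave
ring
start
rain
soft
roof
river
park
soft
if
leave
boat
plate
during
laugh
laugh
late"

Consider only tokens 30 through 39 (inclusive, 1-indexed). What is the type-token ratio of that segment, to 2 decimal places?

Segment tokens 30–39: river, park, soft, if, leave, boat, plate, during, laugh, laugh
Segment N = 10, segment V = 9.
TTR = 9 / 10 = 0.90

0.90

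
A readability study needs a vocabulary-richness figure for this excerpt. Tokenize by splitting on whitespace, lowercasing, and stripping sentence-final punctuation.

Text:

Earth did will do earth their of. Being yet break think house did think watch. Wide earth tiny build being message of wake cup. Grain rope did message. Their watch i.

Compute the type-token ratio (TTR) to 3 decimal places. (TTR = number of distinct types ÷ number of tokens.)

N = 31 tokens, V = 21 types.
TTR = V / N = 21 / 31 = 0.677

0.677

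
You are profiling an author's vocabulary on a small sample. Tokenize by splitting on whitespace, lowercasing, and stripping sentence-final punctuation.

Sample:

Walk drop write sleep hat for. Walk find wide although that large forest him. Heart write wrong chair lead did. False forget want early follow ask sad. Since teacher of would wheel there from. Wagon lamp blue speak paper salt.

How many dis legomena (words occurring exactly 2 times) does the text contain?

Frequencies: walk:2, write:2, drop:1, sleep:1, hat:1, for:1, find:1, wide:1, although:1, that:1, large:1, forest:1, him:1, heart:1, wrong:1, chair:1, lead:1, did:1, false:1, forget:1, … (18 more, each freq 1)
Words with frequency 2: walk, write

2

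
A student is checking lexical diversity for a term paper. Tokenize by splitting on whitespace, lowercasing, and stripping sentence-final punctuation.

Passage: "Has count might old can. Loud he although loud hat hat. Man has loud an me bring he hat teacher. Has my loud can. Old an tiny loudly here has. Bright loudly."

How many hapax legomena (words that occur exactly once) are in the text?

Frequencies: has:4, loud:4, hat:3, old:2, can:2, he:2, an:2, loudly:2, count:1, might:1, although:1, man:1, me:1, bring:1, teacher:1, my:1, tiny:1, here:1, bright:1
Hapax (freq=1): although, bright, bring, count, here, man, me, might, my, teacher, tiny

11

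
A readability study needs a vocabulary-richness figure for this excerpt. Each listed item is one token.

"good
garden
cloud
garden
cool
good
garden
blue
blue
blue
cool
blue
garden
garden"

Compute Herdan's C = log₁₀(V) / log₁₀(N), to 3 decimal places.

0.610

N = 14, V = 5.
log₁₀(V) = 0.698970, log₁₀(N) = 1.146128
C = 0.698970 / 1.146128 = 0.610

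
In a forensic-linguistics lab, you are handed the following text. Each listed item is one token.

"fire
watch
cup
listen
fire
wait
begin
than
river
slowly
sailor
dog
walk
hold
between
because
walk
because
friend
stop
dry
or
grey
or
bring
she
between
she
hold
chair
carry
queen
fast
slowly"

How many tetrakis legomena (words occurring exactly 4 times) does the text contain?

Frequencies: fire:2, slowly:2, walk:2, hold:2, between:2, because:2, or:2, she:2, watch:1, cup:1, listen:1, wait:1, begin:1, than:1, river:1, sailor:1, dog:1, friend:1, stop:1, dry:1, … (6 more, each freq 1)
Words with frequency 4: (none)

0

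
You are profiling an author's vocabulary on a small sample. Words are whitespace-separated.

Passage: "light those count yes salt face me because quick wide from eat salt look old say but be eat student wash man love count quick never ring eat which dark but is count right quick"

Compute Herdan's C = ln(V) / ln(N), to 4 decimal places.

0.9270

N = 35, V = 27.
ln(V) = 3.295837, ln(N) = 3.555348
C = 3.295837 / 3.555348 = 0.9270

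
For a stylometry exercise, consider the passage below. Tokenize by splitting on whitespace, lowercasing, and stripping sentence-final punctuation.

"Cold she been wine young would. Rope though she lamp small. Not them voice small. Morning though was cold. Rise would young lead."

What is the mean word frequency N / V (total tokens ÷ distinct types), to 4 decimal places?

1.3529

N = 23 tokens, V = 17 types.
Mean frequency = N / V = 23 / 17 = 1.3529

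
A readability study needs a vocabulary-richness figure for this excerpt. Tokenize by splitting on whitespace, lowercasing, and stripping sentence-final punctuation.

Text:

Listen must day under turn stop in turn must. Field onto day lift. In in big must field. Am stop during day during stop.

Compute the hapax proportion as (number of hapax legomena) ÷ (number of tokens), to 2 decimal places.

Frequencies: must:3, day:3, stop:3, in:3, turn:2, field:2, during:2, listen:1, under:1, onto:1, lift:1, big:1, am:1
Hapax count = 6; token count = 24.
Ratio = 6 / 24 = 0.25

0.25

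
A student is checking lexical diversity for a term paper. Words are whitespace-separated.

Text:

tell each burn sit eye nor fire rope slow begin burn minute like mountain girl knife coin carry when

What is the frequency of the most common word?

2

Frequencies: burn:2, tell:1, each:1, sit:1, eye:1, nor:1, fire:1, rope:1, slow:1, begin:1, minute:1, like:1, mountain:1, girl:1, knife:1, coin:1, carry:1, when:1
Most common: 'burn' with frequency 2.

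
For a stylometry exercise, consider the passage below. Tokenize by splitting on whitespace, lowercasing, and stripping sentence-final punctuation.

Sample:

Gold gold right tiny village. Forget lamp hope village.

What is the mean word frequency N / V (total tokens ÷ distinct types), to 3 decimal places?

N = 9 tokens, V = 7 types.
Mean frequency = N / V = 9 / 7 = 1.286

1.286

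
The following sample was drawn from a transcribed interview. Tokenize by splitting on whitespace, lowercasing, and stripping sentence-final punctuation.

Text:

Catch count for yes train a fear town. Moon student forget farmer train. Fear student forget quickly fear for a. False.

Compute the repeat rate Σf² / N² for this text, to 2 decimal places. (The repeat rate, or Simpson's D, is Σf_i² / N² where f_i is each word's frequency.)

Frequencies: fear:3, for:2, train:2, a:2, student:2, forget:2, catch:1, count:1, yes:1, town:1, moon:1, farmer:1, quickly:1, false:1
Σf² = 37; N² = 441
Repeat rate = 37 / 441 = 0.08

0.08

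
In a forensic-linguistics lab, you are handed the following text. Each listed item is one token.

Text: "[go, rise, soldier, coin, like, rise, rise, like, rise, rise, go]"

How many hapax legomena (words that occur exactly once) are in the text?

2

Frequencies: rise:5, go:2, like:2, soldier:1, coin:1
Hapax (freq=1): coin, soldier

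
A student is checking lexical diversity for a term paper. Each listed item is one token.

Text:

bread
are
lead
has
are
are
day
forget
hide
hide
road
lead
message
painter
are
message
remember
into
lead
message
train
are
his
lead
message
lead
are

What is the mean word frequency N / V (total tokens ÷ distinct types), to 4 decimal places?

N = 27 tokens, V = 14 types.
Mean frequency = N / V = 27 / 14 = 1.9286

1.9286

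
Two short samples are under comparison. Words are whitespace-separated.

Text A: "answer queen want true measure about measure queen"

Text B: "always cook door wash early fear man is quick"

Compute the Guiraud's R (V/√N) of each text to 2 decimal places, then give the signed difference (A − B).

-0.88

A: V=6, N=8, R=2.12
B: V=9, N=9, R=3.00
Difference = 2.12 − 3.00 = -0.88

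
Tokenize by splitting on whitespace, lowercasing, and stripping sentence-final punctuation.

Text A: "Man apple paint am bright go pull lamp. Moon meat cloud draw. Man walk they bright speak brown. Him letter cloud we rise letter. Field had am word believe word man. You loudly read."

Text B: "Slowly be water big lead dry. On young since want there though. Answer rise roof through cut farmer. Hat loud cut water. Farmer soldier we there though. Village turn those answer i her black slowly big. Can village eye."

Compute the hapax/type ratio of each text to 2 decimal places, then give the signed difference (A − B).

0.08

A: hapax=21, V=27, ratio=0.78
B: hapax=21, V=30, ratio=0.70
Difference = 0.78 − 0.70 = 0.08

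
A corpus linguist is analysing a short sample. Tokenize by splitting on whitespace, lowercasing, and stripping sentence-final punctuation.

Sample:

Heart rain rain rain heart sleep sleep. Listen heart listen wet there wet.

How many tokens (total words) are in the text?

13

Tokens: heart, rain, rain, rain, heart, sleep, sleep, listen, heart, listen, wet, there, wet
N = 13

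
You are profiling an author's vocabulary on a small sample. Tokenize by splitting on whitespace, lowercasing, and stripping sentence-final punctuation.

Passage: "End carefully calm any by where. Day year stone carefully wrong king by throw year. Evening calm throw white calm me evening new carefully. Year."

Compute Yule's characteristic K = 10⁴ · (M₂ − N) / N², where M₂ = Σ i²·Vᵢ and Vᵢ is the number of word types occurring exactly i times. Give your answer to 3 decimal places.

384.000

Frequencies: carefully:3, calm:3, year:3, by:2, throw:2, evening:2, end:1, any:1, where:1, day:1, stone:1, wrong:1, king:1, white:1, me:1, new:1
N = 25. Frequency spectrum: V_1=10, V_2=3, V_3=3
M₂ = 1²·10 + 2²·3 + 3²·3 = 49
K = 10000 × (49 − 25) / 25² = 384.000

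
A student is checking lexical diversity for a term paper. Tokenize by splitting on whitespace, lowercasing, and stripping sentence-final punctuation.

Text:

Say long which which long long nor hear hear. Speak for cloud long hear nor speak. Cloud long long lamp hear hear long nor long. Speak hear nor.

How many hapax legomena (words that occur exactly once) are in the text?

3

Frequencies: long:8, hear:6, nor:4, speak:3, which:2, cloud:2, say:1, for:1, lamp:1
Hapax (freq=1): for, lamp, say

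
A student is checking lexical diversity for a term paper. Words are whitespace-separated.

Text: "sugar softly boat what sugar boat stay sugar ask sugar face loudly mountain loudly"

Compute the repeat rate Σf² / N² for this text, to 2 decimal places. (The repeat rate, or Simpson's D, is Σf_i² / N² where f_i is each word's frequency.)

Frequencies: sugar:4, boat:2, loudly:2, softly:1, what:1, stay:1, ask:1, face:1, mountain:1
Σf² = 30; N² = 196
Repeat rate = 30 / 196 = 0.15

0.15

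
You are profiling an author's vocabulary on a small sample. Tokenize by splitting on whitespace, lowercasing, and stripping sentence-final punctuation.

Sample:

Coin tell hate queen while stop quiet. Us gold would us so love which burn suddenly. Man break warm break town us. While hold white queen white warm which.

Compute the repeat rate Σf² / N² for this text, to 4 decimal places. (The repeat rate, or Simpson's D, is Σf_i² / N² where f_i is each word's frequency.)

Frequencies: us:3, queen:2, while:2, which:2, break:2, warm:2, white:2, coin:1, tell:1, hate:1, stop:1, quiet:1, gold:1, would:1, so:1, love:1, burn:1, suddenly:1, man:1, town:1, … (1 more, each freq 1)
Σf² = 47; N² = 841
Repeat rate = 47 / 841 = 0.0559

0.0559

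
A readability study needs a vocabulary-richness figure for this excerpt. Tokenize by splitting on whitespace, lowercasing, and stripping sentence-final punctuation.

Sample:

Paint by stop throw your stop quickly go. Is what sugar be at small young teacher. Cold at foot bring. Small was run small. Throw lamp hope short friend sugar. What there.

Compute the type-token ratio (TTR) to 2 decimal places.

N = 32 tokens, V = 25 types.
TTR = V / N = 25 / 32 = 0.78

0.78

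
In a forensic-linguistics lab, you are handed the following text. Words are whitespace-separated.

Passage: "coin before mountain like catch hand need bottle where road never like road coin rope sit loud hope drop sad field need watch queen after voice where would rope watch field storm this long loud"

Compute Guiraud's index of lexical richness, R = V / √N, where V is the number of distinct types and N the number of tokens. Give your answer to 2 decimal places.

N = 35, V = 26.
√N = 5.916080
R = 26 / 5.916080 = 4.39

4.39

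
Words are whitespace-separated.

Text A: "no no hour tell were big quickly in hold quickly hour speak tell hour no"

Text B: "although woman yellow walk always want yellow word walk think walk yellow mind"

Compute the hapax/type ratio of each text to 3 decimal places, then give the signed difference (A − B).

A: hapax=5, V=9, ratio=0.556
B: hapax=7, V=9, ratio=0.778
Difference = 0.556 − 0.778 = -0.222

-0.222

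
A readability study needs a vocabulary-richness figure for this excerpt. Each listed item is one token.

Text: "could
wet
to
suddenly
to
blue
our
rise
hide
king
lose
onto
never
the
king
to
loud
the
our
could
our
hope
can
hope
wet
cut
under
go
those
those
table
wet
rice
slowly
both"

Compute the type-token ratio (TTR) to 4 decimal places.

0.6857

N = 35 tokens, V = 24 types.
TTR = V / N = 24 / 35 = 0.6857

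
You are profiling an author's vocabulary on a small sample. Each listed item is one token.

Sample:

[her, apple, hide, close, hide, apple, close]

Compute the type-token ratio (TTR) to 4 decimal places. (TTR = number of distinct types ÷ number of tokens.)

N = 7 tokens, V = 4 types.
TTR = V / N = 4 / 7 = 0.5714

0.5714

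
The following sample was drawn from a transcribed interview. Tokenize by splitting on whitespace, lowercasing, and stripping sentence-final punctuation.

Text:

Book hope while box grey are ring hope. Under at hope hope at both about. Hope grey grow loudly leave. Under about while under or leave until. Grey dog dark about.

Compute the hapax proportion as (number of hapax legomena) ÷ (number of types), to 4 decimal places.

0.6111

Frequencies: hope:5, grey:3, under:3, about:3, while:2, at:2, leave:2, book:1, box:1, are:1, ring:1, both:1, grow:1, loudly:1, or:1, until:1, dog:1, dark:1
Hapax count = 11; type count = 18.
Ratio = 11 / 18 = 0.6111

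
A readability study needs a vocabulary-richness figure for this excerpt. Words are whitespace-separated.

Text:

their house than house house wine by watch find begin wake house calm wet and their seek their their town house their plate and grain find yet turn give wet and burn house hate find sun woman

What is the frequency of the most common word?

Frequencies: house:6, their:5, find:3, and:3, wet:2, than:1, wine:1, by:1, watch:1, begin:1, wake:1, calm:1, seek:1, town:1, plate:1, grain:1, yet:1, turn:1, give:1, burn:1, … (3 more, each freq 1)
Most common: 'house' with frequency 6.

6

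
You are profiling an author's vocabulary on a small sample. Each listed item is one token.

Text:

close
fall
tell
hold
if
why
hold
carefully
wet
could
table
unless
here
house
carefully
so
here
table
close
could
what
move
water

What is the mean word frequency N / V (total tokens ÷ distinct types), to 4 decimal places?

N = 23 tokens, V = 17 types.
Mean frequency = N / V = 23 / 17 = 1.3529

1.3529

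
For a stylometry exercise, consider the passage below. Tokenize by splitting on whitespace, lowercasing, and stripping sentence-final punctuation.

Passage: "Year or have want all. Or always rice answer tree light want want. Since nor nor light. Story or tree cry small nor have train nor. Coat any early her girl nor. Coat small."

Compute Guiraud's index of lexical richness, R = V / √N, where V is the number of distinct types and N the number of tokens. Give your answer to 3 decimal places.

N = 34, V = 21.
√N = 5.830952
R = 21 / 5.830952 = 3.601

3.601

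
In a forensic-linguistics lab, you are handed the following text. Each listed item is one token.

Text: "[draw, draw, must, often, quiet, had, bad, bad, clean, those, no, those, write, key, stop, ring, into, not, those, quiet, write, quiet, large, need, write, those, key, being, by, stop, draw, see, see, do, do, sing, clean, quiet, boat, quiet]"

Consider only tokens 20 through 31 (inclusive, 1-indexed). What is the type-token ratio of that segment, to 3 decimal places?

0.833

Segment tokens 20–31: quiet, write, quiet, large, need, write, those, key, being, by, stop, draw
Segment N = 12, segment V = 10.
TTR = 10 / 12 = 0.833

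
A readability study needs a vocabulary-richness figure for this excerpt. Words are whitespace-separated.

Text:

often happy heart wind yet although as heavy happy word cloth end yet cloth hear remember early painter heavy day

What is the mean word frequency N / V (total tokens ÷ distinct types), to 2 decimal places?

N = 20 tokens, V = 16 types.
Mean frequency = N / V = 20 / 16 = 1.25

1.25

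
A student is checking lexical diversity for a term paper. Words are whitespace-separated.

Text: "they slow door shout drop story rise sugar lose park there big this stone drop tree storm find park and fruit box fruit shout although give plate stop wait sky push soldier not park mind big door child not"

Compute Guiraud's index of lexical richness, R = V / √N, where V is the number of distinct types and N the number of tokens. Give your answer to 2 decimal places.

N = 39, V = 31.
√N = 6.244998
R = 31 / 6.244998 = 4.96

4.96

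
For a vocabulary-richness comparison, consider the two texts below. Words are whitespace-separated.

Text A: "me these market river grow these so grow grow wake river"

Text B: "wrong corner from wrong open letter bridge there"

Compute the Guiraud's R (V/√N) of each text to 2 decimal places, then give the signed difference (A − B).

A: V=7, N=11, R=2.11
B: V=7, N=8, R=2.47
Difference = 2.11 − 2.47 = -0.36

-0.36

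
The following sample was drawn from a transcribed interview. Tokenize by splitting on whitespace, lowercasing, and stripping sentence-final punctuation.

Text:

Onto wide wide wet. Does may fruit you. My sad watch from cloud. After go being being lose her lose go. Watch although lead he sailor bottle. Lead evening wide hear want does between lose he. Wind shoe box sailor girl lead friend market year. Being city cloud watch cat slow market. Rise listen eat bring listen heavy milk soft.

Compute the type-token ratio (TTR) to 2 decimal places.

N = 60 tokens, V = 43 types.
TTR = V / N = 43 / 60 = 0.72

0.72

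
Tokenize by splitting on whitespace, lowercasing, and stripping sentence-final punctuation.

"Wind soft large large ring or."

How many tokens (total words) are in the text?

6

Tokens: wind, soft, large, large, ring, or
N = 6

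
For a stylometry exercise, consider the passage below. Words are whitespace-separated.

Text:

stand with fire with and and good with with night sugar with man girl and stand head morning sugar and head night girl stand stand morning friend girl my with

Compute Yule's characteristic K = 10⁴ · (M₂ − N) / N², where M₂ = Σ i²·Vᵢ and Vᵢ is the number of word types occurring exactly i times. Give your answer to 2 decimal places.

755.56

Frequencies: with:6, stand:4, and:4, girl:3, night:2, sugar:2, head:2, morning:2, fire:1, good:1, man:1, friend:1, my:1
N = 30. Frequency spectrum: V_1=5, V_2=4, V_3=1, V_4=2, V_6=1
M₂ = 1²·5 + 2²·4 + 3²·1 + 4²·2 + 6²·1 = 98
K = 10000 × (98 − 30) / 30² = 755.56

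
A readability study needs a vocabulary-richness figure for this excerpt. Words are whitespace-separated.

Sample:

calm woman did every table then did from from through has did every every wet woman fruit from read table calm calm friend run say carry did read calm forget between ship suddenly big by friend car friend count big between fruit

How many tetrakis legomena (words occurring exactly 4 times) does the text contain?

Frequencies: calm:4, did:4, every:3, from:3, friend:3, woman:2, table:2, fruit:2, read:2, between:2, big:2, then:1, through:1, has:1, wet:1, run:1, say:1, carry:1, forget:1, ship:1, … (4 more, each freq 1)
Words with frequency 4: calm, did

2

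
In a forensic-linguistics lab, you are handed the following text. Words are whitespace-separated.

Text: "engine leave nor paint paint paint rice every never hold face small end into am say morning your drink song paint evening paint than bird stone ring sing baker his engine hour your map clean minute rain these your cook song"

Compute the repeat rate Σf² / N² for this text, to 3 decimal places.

0.042

Frequencies: paint:5, your:3, engine:2, song:2, leave:1, nor:1, rice:1, every:1, never:1, hold:1, face:1, small:1, end:1, into:1, am:1, say:1, morning:1, drink:1, evening:1, than:1, … (13 more, each freq 1)
Σf² = 71; N² = 1681
Repeat rate = 71 / 1681 = 0.042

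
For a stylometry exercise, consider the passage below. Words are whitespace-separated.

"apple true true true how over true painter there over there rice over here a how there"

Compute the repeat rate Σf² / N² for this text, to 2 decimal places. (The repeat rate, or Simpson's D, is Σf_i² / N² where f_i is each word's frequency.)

Frequencies: true:4, over:3, there:3, how:2, apple:1, painter:1, rice:1, here:1, a:1
Σf² = 43; N² = 289
Repeat rate = 43 / 289 = 0.15

0.15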